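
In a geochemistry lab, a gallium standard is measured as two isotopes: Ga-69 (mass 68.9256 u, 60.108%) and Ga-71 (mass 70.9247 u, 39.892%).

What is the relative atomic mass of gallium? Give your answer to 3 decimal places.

Weight each isotope mass by its fractional abundance: 0.60108 × 68.9256 + 0.39892 × 70.9247
= 41.42980 + 28.29328 = 69.72308 u

69.723 u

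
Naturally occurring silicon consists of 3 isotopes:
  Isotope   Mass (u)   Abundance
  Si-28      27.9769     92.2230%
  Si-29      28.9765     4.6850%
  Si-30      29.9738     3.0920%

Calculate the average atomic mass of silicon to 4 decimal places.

Ar = Σ fᵢ·mᵢ = 0.922230 × 27.9769 + 0.046850 × 28.9765 + 0.030920 × 29.9738
= 25.80114 + 1.35755 + 0.92679 = 28.08548 u

28.0855 u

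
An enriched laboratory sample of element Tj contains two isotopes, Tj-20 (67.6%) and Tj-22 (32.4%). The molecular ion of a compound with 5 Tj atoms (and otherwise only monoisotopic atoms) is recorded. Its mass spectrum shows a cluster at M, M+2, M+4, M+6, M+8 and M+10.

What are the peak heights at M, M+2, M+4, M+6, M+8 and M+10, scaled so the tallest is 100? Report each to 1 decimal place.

41.7 : 100.0 : 95.9 : 45.9 : 11.0 : 1.1

Each Tj atom is independently Tj-20 (p = 0.676) or Tj-22 (q = 0.324); the cluster is the binomial expansion (p + q)^5.
P(M) = 0.676^5 = 0.141167
P(M+2) = 5 × 0.676^4 × 0.324^1 = 0.338300
P(M+4) = 10 × 0.676^3 × 0.324^2 = 0.324287
P(M+6) = 10 × 0.676^2 × 0.324^3 = 0.155428
P(M+8) = 5 × 0.676^1 × 0.324^4 = 0.037247
P(M+10) = 0.324^5 = 0.003570
The M+2 peak is largest (0.338300); scaling to 100 gives 41.7 : 100.0 : 95.9 : 45.9 : 11.0 : 1.1.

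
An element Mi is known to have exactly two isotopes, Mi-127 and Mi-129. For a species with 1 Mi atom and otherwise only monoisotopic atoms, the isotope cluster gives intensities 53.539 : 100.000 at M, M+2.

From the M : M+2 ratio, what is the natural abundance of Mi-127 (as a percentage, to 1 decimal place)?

34.9%

If p is the fraction of Mi that is Mi-127, then I(M+2)/I(M) = [C(1,1)·p^0·(1−p)] / p^1 = 1·(1−p)/p = 100.000/53.539 = 1.8678
(1−p)/p = 1.8678/1 = 1.8678  ⇒  p = 1/(1 + 1.8678) = 0.3487
Mi-127: 34.9%, Mi-129: 65.1%.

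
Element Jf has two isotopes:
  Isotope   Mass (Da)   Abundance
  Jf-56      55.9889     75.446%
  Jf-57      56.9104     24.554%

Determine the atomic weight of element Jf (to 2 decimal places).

Ar = Σ fᵢ·mᵢ = 0.75446 × 55.9889 + 0.24554 × 56.9104
= 42.24139 + 13.97378 = 56.21517 Da

56.22 Da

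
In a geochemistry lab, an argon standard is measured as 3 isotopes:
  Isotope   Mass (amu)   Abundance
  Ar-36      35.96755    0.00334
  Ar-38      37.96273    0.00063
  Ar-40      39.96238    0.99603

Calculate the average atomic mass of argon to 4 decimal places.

Average mass = Σ (abundance × isotope mass) = 0.00334 × 35.96755 + 0.00063 × 37.96273 + 0.99603 × 39.96238
= 0.120132 + 0.023917 + 39.803729 = 39.947778 amu

39.9478 amu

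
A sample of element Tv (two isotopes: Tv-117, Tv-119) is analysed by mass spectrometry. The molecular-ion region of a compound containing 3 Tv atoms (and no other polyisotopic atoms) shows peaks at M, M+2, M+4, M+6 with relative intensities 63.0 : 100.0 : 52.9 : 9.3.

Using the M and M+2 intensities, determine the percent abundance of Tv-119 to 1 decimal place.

Write p for the Tv-117 fraction. I(M+2)/I(M) = [C(3,1)·p^2·(1−p)] / p^3 = 3·(1−p)/p = 100.0/63.0 = 1.5873
(1−p)/p = 1.5873/3 = 0.5291  ⇒  p = 1/(1 + 0.5291) = 0.6540
Tv-117: 65.4%, Tv-119: 34.6%.

34.6%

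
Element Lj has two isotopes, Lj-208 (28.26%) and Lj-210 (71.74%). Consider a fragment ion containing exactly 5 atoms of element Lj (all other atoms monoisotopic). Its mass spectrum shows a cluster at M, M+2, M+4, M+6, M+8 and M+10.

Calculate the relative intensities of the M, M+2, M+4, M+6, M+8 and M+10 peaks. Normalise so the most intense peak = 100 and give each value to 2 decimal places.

Each Lj atom is independently Lj-208 (p = 0.2826) or Lj-210 (q = 0.7174); the cluster is the binomial expansion (p + q)^5.
P(M) = 0.2826^5 = 0.001802
P(M+2) = 5 × 0.2826^4 × 0.7174^1 = 0.022878
P(M+4) = 10 × 0.2826^3 × 0.7174^2 = 0.116155
P(M+6) = 10 × 0.2826^2 × 0.7174^3 = 0.294869
P(M+8) = 5 × 0.2826^1 × 0.7174^4 = 0.374272
P(M+10) = 0.7174^5 = 0.190023
The M+8 peak is largest (0.374272); scaling to 100 gives 0.48 : 6.11 : 31.03 : 78.78 : 100.00 : 50.77.

0.48 : 6.11 : 31.03 : 78.78 : 100.00 : 50.77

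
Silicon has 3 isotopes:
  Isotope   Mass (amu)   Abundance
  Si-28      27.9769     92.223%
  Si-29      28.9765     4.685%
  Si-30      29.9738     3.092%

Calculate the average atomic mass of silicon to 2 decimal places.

28.09 amu

Ar = Σ fᵢ·mᵢ = 0.92223 × 27.9769 + 0.04685 × 28.9765 + 0.03092 × 29.9738
= 25.80114 + 1.35755 + 0.92679 = 28.08548 amu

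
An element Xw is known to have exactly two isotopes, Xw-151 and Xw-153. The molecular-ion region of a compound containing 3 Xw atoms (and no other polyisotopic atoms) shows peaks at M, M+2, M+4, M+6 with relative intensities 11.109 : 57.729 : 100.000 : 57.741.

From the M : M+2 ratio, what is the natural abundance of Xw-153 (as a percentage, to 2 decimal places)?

63.40%

If p is the fraction of Xw that is Xw-151, then I(M+2)/I(M) = [C(3,1)·p^2·(1−p)] / p^3 = 3·(1−p)/p = 57.729/11.109 = 5.1966
(1−p)/p = 5.1966/3 = 1.7322  ⇒  p = 1/(1 + 1.7322) = 0.3660
Xw-151: 36.60%, Xw-153: 63.40%.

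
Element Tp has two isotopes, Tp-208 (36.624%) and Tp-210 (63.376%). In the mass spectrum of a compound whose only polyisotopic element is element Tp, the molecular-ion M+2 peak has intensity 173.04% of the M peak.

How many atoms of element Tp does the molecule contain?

With n Tp atoms, P(M+2)/P(M) = C(n,1)·p^(n−1)q / p^n = n·q/p = n · 0.63376/0.36624.
n = 1.7304 × 0.36624/0.63376 = 1.00 ≈ 1

1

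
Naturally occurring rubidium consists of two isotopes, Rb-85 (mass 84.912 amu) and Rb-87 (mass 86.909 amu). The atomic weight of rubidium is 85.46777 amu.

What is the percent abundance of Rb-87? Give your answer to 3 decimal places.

27.830%

Let x be the fractional abundance of Rb-85; then Rb-87 has abundance 1 − x.
84.912·x + 86.909·(1 − x) = 85.46777
(84.912 − 86.909)·x = 85.46777 − 86.909
x = -1.44123 / -1.997 = 0.72170 → 72.170% Rb-85, 27.830% Rb-87.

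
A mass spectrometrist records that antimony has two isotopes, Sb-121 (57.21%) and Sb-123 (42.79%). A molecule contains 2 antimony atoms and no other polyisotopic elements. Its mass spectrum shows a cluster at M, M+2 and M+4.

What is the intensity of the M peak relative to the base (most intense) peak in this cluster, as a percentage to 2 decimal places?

66.85%

Term probabilities: M 0.3273, M+2 0.4896, M+4 0.1831. Base peak = M+2.
P(M+2) = C(2,1) × 0.5721^1 × 0.4279^1 = 2 × 0.5721 × 0.4279 = 0.489603 (base)
P(M) = C(2,0) × 0.5721^2 × 0.4279^0 = 1 × 0.32729841 × 1.0000 = 0.327298
Relative intensity = 0.327298 / 0.489603 × 100 = 66.85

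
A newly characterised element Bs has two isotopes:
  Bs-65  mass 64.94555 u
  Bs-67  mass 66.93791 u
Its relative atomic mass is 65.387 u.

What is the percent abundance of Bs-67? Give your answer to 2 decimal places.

With x = fraction of Bs-65 (so Bs-67 is 1 − x):
64.94555·x + 66.93791·(1 − x) = 65.387
(64.94555 − 66.93791)·x = 65.387 − 66.93791
x = -1.55091 / -1.99236 = 0.77843 → 77.84% Bs-65, 22.16% Bs-67.

22.16%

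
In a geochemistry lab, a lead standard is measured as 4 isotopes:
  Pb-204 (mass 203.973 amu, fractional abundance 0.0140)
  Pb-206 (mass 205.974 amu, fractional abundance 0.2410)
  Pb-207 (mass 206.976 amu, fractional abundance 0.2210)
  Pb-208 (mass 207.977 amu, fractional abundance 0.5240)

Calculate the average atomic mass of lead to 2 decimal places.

Average mass = Σ (abundance × isotope mass) = 0.0140 × 203.973 + 0.2410 × 205.974 + 0.2210 × 206.976 + 0.5240 × 207.977
= 2.8556 + 49.6397 + 45.7417 + 108.9799 = 207.2169 amu

207.22 amu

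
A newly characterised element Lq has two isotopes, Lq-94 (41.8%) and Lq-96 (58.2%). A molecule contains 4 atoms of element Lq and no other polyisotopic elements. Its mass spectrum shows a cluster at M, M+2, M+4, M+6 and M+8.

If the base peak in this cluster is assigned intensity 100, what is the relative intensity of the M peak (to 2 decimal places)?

(0.418 + 0.582)^4 gives M 0.0305, M+2 0.1700, M+4 0.3551, M+6 0.3296, M+8 0.1147; the largest is M+4.
P(M+4) = C(4,2) × 0.418^2 × 0.582^2 = 6 × 0.174724 × 0.338724 = 0.355099 (base)
P(M) = C(4,0) × 0.418^4 × 0.582^0 = 1 × 0.03052848 × 1.0000 = 0.030528
Relative intensity = 0.030528 / 0.355099 × 100 = 8.60

8.60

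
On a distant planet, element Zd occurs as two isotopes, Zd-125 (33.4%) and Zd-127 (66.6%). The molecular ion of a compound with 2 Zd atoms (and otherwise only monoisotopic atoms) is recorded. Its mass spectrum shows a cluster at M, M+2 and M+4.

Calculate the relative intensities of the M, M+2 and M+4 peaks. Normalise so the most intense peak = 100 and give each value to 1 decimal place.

Expanding (0.334 + 0.666)^2:
P(M) = 0.334^2 = 0.111556
P(M+2) = 2 × 0.334^1 × 0.666^1 = 0.444888
P(M+4) = 0.666^2 = 0.443556
The M+2 peak is largest (0.444888); scaling to 100 gives 25.1 : 100.0 : 99.7.

25.1 : 100.0 : 99.7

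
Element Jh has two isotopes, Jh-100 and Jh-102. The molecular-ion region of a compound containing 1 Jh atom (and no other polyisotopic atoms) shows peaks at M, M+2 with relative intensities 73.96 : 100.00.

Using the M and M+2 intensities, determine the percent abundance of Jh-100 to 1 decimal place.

42.5%

Let p = fractional abundance of Jh-100. I(M+2)/I(M) = [C(1,1)·p^0·(1−p)] / p^1 = 1·(1−p)/p = 100.00/73.96 = 1.3521
(1−p)/p = 1.3521/1 = 1.3521  ⇒  p = 1/(1 + 1.3521) = 0.4252
Jh-100: 42.5%, Jh-102: 57.5%.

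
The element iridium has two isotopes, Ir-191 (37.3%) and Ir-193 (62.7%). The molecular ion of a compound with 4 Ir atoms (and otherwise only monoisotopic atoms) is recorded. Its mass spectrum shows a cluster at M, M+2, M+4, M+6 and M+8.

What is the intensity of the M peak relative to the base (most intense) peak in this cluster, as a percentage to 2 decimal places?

Term probabilities: M 0.0194, M+2 0.1302, M+4 0.3282, M+6 0.3678, M+8 0.1546. Base peak = M+6.
P(M+6) = C(4,3) × 0.373^1 × 0.627^3 = 4 × 0.3730 × 0.24649188 = 0.367766 (base)
P(M) = C(4,0) × 0.373^4 × 0.627^0 = 1 × 0.01935688 × 1.0000 = 0.019357
Relative intensity = 0.019357 / 0.367766 × 100 = 5.26

5.26%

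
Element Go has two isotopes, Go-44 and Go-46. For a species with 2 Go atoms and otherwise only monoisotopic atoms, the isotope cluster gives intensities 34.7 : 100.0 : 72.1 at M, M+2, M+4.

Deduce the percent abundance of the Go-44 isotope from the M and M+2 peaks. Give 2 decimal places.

Let p = fractional abundance of Go-44. I(M+2)/I(M) = [C(2,1)·p^1·(1−p)] / p^2 = 2·(1−p)/p = 100.0/34.7 = 2.8818
(1−p)/p = 2.8818/2 = 1.4409  ⇒  p = 1/(1 + 1.4409) = 0.4097
Go-44: 40.97%, Go-46: 59.03%.

40.97%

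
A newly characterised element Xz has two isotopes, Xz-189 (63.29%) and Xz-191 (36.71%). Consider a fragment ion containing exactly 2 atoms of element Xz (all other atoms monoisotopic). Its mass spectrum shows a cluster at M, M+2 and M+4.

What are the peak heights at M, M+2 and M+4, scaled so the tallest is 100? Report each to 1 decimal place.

86.2 : 100.0 : 29.0

Expanding (0.6329 + 0.3671)^2:
P(M) = 0.6329^2 = 0.400562
P(M+2) = 2 × 0.6329^1 × 0.3671^1 = 0.464675
P(M+4) = 0.3671^2 = 0.134762
The M+2 peak is largest (0.464675); scaling to 100 gives 86.2 : 100.0 : 29.0.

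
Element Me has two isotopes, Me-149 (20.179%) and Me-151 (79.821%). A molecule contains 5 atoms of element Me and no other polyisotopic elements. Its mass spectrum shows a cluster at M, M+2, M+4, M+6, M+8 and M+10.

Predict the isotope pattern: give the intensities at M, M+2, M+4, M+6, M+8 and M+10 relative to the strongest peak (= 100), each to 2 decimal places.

0.08 : 1.62 : 12.78 : 50.56 : 100.00 : 79.11

Each Me atom is independently Me-149 (p = 0.20179) or Me-151 (q = 0.79821); the cluster is the binomial expansion (p + q)^5.
P(M) = 0.20179^5 = 0.000335
P(M+2) = 5 × 0.20179^4 × 0.79821^1 = 0.006617
P(M+4) = 10 × 0.20179^3 × 0.79821^2 = 0.052352
P(M+6) = 10 × 0.20179^2 × 0.79821^3 = 0.207086
P(M+8) = 5 × 0.20179^1 × 0.79821^4 = 0.409580
P(M+10) = 0.79821^5 = 0.324030
The M+8 peak is largest (0.409580); scaling to 100 gives 0.08 : 1.62 : 12.78 : 50.56 : 100.00 : 79.11.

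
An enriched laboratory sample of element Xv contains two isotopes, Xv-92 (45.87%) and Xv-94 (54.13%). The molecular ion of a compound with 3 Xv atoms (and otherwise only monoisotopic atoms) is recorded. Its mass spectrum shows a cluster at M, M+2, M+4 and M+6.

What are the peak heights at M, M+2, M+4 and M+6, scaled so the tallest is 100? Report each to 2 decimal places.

23.94 : 84.74 : 100.00 : 39.34

Expanding (0.4587 + 0.5413)^3:
P(M) = 0.4587^3 = 0.096513
P(M+2) = 3 × 0.4587^2 × 0.5413^1 = 0.341678
P(M+4) = 3 × 0.4587^1 × 0.5413^2 = 0.403205
P(M+6) = 0.5413^3 = 0.158604
The M+4 peak is largest (0.403205); scaling to 100 gives 23.94 : 84.74 : 100.00 : 39.34.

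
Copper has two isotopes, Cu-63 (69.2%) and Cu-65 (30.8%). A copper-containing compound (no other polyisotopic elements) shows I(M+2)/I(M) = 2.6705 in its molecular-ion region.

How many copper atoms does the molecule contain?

For n independent Cu atoms, I(M+2)/I(M) = n · (abundance Cu-65) / (abundance Cu-63) = n · 0.308/0.692.
n = 2.6705 × 0.692/0.308 = 6.00 ≈ 6

6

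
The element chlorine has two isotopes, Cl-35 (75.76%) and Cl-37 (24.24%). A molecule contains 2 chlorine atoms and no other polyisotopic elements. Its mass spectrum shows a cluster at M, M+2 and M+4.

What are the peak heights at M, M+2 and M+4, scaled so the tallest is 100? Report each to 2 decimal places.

Expanding (0.7576 + 0.2424)^2:
P(M) = 0.7576^2 = 0.573958
P(M+2) = 2 × 0.7576^1 × 0.2424^1 = 0.367284
P(M+4) = 0.2424^2 = 0.058758
The M peak is largest (0.573958); scaling to 100 gives 100.00 : 63.99 : 10.24.

100.00 : 63.99 : 10.24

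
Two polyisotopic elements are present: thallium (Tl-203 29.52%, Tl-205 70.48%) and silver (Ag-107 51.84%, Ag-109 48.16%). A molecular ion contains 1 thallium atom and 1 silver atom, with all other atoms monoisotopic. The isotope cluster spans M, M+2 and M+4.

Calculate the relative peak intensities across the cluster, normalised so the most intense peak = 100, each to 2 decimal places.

30.15 : 100.00 : 66.88

Thallium pattern (n=1): 0.2952 : 0.7048
Silver pattern (n=1): 0.5184 : 0.4816
Convolve the two distributions (both contribute in 2-u steps):
  M: 0.2952×0.5184 = 0.153032
  M+2: 0.2952×0.4816 + 0.7048×0.5184 = 0.507537
  M+4: 0.7048×0.4816 = 0.339432
Scale to base peak (0.507537) = 100: 30.15 : 100.00 : 66.88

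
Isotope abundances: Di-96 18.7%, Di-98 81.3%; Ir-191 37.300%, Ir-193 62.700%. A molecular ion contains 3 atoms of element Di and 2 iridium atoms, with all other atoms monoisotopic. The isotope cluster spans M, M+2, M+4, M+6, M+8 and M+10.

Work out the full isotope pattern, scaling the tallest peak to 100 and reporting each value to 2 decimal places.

Element Di pattern (n=3): 0.0065392 : 0.08528939 : 0.37080361 : 0.5373678
Iridium pattern (n=2): 0.139129 : 0.467742 : 0.393129
Convolve the two distributions (both contribute in 2-u steps):
  M: 0.0065392×0.139129 = 0.000910
  M+2: 0.0065392×0.467742 + 0.08528939×0.139129 = 0.014925
  M+4: 0.0065392×0.393129 + 0.08528939×0.467742 + 0.37080361×0.139129 = 0.094054
  M+6: 0.08528939×0.393129 + 0.37080361×0.467742 + 0.5373678×0.139129 = 0.281734
  M+8: 0.37080361×0.393129 + 0.5373678×0.467742 = 0.397123
  M+10: 0.5373678×0.393129 = 0.211255
Scale to base peak (0.397123) = 100: 0.23 : 3.76 : 23.68 : 70.94 : 100.00 : 53.20

0.23 : 3.76 : 23.68 : 70.94 : 100.00 : 53.20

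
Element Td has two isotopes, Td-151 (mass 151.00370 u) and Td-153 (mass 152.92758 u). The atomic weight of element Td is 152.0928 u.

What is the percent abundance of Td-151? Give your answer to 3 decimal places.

43.390%

With x = fraction of Td-151 (so Td-153 is 1 − x):
151.00370·x + 152.92758·(1 − x) = 152.0928
(151.00370 − 152.92758)·x = 152.0928 − 152.92758
x = -0.83478 / -1.92388 = 0.43390 → 43.390% Td-151, 56.610% Td-153.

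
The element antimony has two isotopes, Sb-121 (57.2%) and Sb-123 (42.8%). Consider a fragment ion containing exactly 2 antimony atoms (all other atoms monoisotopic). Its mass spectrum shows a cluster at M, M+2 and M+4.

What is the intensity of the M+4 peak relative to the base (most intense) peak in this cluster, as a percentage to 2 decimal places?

Binomial terms of (0.572 + 0.428)^2: M 0.3272, M+2 0.4896, M+4 0.1832 → M+2 is the base peak.
P(M+2) = C(2,1) × 0.572^1 × 0.428^1 = 2 × 0.5720 × 0.4280 = 0.489632 (base)
P(M+4) = C(2,2) × 0.572^0 × 0.428^2 = 1 × 1.0000 × 0.183184 = 0.183184
Relative intensity = 0.183184 / 0.489632 × 100 = 37.41

37.41%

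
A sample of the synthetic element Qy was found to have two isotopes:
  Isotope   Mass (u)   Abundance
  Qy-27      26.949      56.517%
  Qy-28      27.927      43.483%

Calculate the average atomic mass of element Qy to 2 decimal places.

27.37 u

Ar = Σ fᵢ·mᵢ = 0.56517 × 26.949 + 0.43483 × 27.927
= 15.2308 + 12.1435 = 27.3743 u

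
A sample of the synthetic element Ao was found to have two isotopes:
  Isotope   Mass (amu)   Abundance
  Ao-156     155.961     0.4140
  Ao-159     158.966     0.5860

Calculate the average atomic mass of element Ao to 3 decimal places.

Weight each isotope mass by its fractional abundance: 0.4140 × 155.961 + 0.5860 × 158.966
= 64.5679 + 93.1541 = 157.7220 amu

157.722 amu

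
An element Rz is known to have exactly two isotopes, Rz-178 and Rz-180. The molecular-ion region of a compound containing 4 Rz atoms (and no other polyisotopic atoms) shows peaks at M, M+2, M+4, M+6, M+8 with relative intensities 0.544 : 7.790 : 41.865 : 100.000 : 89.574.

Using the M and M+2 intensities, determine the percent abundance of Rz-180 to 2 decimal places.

Write p for the Rz-178 fraction. I(M+2)/I(M) = [C(4,1)·p^3·(1−p)] / p^4 = 4·(1−p)/p = 7.790/0.544 = 14.3199
(1−p)/p = 14.3199/4 = 3.5800  ⇒  p = 1/(1 + 3.5800) = 0.2183
Rz-178: 21.83%, Rz-180: 78.17%.

78.17%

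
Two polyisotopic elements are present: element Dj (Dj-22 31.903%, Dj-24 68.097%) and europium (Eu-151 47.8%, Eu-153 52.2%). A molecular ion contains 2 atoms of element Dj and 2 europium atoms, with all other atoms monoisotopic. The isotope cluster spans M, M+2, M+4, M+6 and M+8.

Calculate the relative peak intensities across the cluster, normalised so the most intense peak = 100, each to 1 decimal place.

Element Dj pattern (n=2): 0.10178014 : 0.43449972 : 0.46372014
Europium pattern (n=2): 0.228484 : 0.499032 : 0.272484
Convolve the two distributions (both contribute in 2-u steps):
  M: 0.10178014×0.228484 = 0.023255
  M+2: 0.10178014×0.499032 + 0.43449972×0.228484 = 0.150068
  M+4: 0.10178014×0.272484 + 0.43449972×0.499032 + 0.46372014×0.228484 = 0.350515
  M+6: 0.43449972×0.272484 + 0.46372014×0.499032 = 0.349805
  M+8: 0.46372014×0.272484 = 0.126356
Scale to base peak (0.350515) = 100: 6.6 : 42.8 : 100.0 : 99.8 : 36.0

6.6 : 42.8 : 100.0 : 99.8 : 36.0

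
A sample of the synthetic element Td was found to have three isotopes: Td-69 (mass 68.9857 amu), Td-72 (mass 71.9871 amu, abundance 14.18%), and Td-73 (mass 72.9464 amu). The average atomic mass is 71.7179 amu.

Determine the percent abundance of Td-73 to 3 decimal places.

58.237%

The remaining 85.82% is split between Td-69 (fraction x) and Td-73 (fraction 0.8582 − x).
Substituting: 68.9857x + 72.9464(0.8582 − x) = 61.51012922
(68.9857 − 72.9464)x = -1.09247126  ⇒  x = 0.27583, y = 0.58237
Td-69: 27.583%, Td-73: 58.237%.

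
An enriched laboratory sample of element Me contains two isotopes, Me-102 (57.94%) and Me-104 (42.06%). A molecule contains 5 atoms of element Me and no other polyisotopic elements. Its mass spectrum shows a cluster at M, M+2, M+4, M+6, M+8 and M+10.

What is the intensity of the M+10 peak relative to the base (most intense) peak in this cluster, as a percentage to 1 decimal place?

3.8%

Term probabilities: M 0.0653, M+2 0.2370, M+4 0.3441, M+6 0.2498, M+8 0.0907, M+10 0.0132. Base peak = M+4.
P(M+4) = C(5,2) × 0.5794^3 × 0.4206^2 = 10 × 0.19450711 × 0.17690436 = 0.344092 (base)
P(M+10) = C(5,5) × 0.5794^0 × 0.4206^5 = 1 × 1.0000 × 0.01316274 = 0.013163
Relative intensity = 0.013163 / 0.344092 × 100 = 3.8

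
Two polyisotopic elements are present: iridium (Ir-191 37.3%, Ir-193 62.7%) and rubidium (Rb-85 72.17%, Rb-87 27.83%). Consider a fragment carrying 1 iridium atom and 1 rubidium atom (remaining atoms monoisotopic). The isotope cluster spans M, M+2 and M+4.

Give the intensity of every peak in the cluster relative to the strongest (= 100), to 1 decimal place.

Iridium pattern (n=1): 0.3730 : 0.6270
Rubidium pattern (n=1): 0.7217 : 0.2783
Convolve the two distributions (both contribute in 2-u steps):
  M: 0.3730×0.7217 = 0.269194
  M+2: 0.3730×0.2783 + 0.6270×0.7217 = 0.556312
  M+4: 0.6270×0.2783 = 0.174494
Scale to base peak (0.556312) = 100: 48.4 : 100.0 : 31.4

48.4 : 100.0 : 31.4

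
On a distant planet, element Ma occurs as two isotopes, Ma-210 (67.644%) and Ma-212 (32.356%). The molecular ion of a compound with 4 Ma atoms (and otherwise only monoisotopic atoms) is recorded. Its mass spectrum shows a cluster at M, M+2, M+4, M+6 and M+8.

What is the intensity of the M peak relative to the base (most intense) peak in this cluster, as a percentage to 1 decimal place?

(0.67644 + 0.32356)^4 gives M 0.2094, M+2 0.4006, M+4 0.2874, M+6 0.0917, M+8 0.0110; the largest is M+2.
P(M+2) = C(4,1) × 0.67644^3 × 0.32356^1 = 4 × 0.30951938 × 0.32356 = 0.400592 (base)
P(M) = C(4,0) × 0.67644^4 × 0.32356^0 = 1 × 0.20937129 × 1.0000 = 0.209371
Relative intensity = 0.209371 / 0.400592 × 100 = 52.3

52.3%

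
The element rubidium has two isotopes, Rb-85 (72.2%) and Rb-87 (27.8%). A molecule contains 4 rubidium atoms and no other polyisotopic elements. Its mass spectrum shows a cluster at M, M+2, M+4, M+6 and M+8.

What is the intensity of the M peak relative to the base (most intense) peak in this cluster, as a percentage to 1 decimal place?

Term probabilities: M 0.2717, M+2 0.4185, M+4 0.2417, M+6 0.0620, M+8 0.0060. Base peak = M+2.
P(M+2) = C(4,1) × 0.722^3 × 0.278^1 = 4 × 0.37636705 × 0.2780 = 0.418520 (base)
P(M) = C(4,0) × 0.722^4 × 0.278^0 = 1 × 0.27173701 × 1.0000 = 0.271737
Relative intensity = 0.271737 / 0.418520 × 100 = 64.9

64.9%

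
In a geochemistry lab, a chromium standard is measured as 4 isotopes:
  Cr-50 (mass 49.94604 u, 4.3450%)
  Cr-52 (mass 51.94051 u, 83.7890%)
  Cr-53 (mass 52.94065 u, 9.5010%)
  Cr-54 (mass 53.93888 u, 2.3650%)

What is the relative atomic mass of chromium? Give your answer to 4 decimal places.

Weight each isotope mass by its fractional abundance: 0.043450 × 49.94604 + 0.837890 × 51.94051 + 0.095010 × 52.94065 + 0.023650 × 53.93888
= 2.170155 + 43.520434 + 5.029891 + 1.275655 = 51.996135 u

51.9961 u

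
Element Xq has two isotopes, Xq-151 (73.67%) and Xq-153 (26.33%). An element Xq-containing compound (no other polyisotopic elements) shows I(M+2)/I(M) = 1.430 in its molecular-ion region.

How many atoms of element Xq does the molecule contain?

4

For n independent Xq atoms, I(M+2)/I(M) = n · (abundance Xq-153) / (abundance Xq-151) = n · 0.2633/0.7367.
n = 1.430 × 0.7367/0.2633 = 4.00 ≈ 4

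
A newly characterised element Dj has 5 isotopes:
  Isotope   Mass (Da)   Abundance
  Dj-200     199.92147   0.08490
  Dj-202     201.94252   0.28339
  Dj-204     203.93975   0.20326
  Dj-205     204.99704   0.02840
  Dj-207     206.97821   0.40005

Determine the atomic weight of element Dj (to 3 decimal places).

204.278 Da

Average mass = Σ (abundance × isotope mass) = 0.08490 × 199.92147 + 0.28339 × 201.94252 + 0.20326 × 203.93975 + 0.02840 × 204.99704 + 0.40005 × 206.97821
= 16.973333 + 57.228491 + 41.452794 + 5.821916 + 82.801633 = 204.278167 Da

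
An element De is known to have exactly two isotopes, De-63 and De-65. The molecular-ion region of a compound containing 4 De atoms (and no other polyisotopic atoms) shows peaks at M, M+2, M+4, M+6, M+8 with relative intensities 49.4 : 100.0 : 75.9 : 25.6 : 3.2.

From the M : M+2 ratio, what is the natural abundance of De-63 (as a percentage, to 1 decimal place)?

66.4%

If p is the fraction of De that is De-63, then I(M+2)/I(M) = [C(4,1)·p^3·(1−p)] / p^4 = 4·(1−p)/p = 100.0/49.4 = 2.0243
(1−p)/p = 2.0243/4 = 0.5061  ⇒  p = 1/(1 + 0.5061) = 0.6640
De-63: 66.4%, De-65: 33.6%.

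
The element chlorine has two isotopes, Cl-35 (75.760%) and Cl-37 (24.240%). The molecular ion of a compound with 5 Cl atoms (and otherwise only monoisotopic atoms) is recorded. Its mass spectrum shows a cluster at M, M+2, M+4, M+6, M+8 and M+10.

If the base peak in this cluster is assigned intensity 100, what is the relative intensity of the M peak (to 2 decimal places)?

62.51

Term probabilities: M 0.2496, M+2 0.3993, M+4 0.2555, M+6 0.0817, M+8 0.0131, M+10 0.0008. Base peak = M+2.
P(M+2) = C(5,1) × 0.75760^4 × 0.24240^1 = 5 × 0.32942751 × 0.2424 = 0.399266 (base)
P(M) = C(5,0) × 0.75760^5 × 0.24240^0 = 1 × 0.24957428 × 1.0000 = 0.249574
Relative intensity = 0.249574 / 0.399266 × 100 = 62.51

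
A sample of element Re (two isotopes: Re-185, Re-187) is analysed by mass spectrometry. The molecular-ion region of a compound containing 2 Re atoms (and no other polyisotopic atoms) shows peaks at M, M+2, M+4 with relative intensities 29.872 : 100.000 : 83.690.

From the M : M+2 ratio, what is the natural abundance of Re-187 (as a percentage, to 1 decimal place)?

62.6%

If p is the fraction of Re that is Re-185, then I(M+2)/I(M) = [C(2,1)·p^1·(1−p)] / p^2 = 2·(1−p)/p = 100.000/29.872 = 3.3476
(1−p)/p = 3.3476/2 = 1.6738  ⇒  p = 1/(1 + 1.6738) = 0.3740
Re-185: 37.4%, Re-187: 62.6%.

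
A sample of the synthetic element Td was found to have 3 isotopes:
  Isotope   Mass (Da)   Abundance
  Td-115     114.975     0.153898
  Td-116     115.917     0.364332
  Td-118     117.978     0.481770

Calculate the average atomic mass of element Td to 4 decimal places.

116.7650 Da

Weight each isotope mass by its fractional abundance: 0.153898 × 114.975 + 0.364332 × 115.917 + 0.481770 × 117.978
= 17.69442 + 42.23227 + 56.83826 = 116.76495 Da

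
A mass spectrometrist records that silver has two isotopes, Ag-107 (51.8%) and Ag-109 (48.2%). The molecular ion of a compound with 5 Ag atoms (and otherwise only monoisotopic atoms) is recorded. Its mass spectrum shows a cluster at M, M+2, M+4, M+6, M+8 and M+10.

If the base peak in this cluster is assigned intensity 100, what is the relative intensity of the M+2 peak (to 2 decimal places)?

53.73

(0.518 + 0.482)^5 gives M 0.0373, M+2 0.1735, M+4 0.3229, M+6 0.3005, M+8 0.1398, M+10 0.0260; the largest is M+4.
P(M+4) = C(5,2) × 0.518^3 × 0.482^2 = 10 × 0.13899183 × 0.232324 = 0.322911 (base)
P(M+2) = C(5,1) × 0.518^4 × 0.482^1 = 5 × 0.07199777 × 0.4820 = 0.173515
Relative intensity = 0.173515 / 0.322911 × 100 = 53.73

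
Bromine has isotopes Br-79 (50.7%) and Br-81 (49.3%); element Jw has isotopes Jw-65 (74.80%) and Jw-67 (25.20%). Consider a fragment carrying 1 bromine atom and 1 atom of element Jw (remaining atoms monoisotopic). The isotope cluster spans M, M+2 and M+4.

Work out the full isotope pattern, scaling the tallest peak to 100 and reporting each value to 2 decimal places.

Bromine pattern (n=1): 0.5070 : 0.4930
Element Jw pattern (n=1): 0.7480 : 0.2520
Convolve the two distributions (both contribute in 2-u steps):
  M: 0.5070×0.7480 = 0.379236
  M+2: 0.5070×0.2520 + 0.4930×0.7480 = 0.496528
  M+4: 0.4930×0.2520 = 0.124236
Scale to base peak (0.496528) = 100: 76.38 : 100.00 : 25.02

76.38 : 100.00 : 25.02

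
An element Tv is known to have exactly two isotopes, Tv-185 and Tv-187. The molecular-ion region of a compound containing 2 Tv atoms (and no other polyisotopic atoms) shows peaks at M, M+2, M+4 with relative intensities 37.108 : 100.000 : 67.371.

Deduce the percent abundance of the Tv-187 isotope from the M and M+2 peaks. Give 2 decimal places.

Let p = fractional abundance of Tv-185. I(M+2)/I(M) = [C(2,1)·p^1·(1−p)] / p^2 = 2·(1−p)/p = 100.000/37.108 = 2.6948
(1−p)/p = 2.6948/2 = 1.3474  ⇒  p = 1/(1 + 1.3474) = 0.4260
Tv-185: 42.60%, Tv-187: 57.40%.

57.40%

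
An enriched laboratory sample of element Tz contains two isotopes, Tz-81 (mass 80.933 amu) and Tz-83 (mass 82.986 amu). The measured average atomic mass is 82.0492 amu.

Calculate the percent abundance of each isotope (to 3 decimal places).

With x = fraction of Tz-81 (so Tz-83 is 1 − x):
80.933·x + 82.986·(1 − x) = 82.0492
(80.933 − 82.986)·x = 82.0492 − 82.986
x = -0.9368 / -2.053 = 0.45631 → 45.631% Tz-81, 54.369% Tz-83.

Tz-81: 45.631%, Tz-83: 54.369%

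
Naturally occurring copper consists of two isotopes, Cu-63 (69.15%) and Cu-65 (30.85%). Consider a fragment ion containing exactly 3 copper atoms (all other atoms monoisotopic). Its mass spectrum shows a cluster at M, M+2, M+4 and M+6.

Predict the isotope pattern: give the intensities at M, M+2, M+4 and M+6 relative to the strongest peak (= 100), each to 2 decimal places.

74.72 : 100.00 : 44.61 : 6.63

Expanding (0.6915 + 0.3085)^3:
P(M) = 0.6915^3 = 0.330656
P(M+2) = 3 × 0.6915^2 × 0.3085^1 = 0.442548
P(M+4) = 3 × 0.6915^1 × 0.3085^2 = 0.197435
P(M+6) = 0.3085^3 = 0.029361
The M+2 peak is largest (0.442548); scaling to 100 gives 74.72 : 100.00 : 44.61 : 6.63.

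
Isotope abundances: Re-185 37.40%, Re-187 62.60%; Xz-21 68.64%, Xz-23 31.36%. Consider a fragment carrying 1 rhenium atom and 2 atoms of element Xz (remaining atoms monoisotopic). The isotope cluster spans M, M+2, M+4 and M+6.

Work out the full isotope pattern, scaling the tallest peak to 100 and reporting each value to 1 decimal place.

Rhenium pattern (n=1): 0.3740 : 0.6260
Element Xz pattern (n=2): 0.47114496 : 0.43051008 : 0.09834496
Convolve the two distributions (both contribute in 2-u steps):
  M: 0.3740×0.47114496 = 0.176208
  M+2: 0.3740×0.43051008 + 0.6260×0.47114496 = 0.455948
  M+4: 0.3740×0.09834496 + 0.6260×0.43051008 = 0.306280
  M+6: 0.6260×0.09834496 = 0.061564
Scale to base peak (0.455948) = 100: 38.6 : 100.0 : 67.2 : 13.5

38.6 : 100.0 : 67.2 : 13.5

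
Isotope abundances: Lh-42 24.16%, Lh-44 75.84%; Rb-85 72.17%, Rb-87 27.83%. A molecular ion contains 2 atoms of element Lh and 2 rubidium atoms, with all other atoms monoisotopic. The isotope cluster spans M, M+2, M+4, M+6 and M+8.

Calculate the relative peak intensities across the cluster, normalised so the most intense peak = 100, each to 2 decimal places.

6.74 : 47.49 : 100.00 : 57.48 : 9.87

Element Lh pattern (n=2): 0.05837056 : 0.36645888 : 0.57517056
Rubidium pattern (n=2): 0.52085089 : 0.40169822 : 0.07745089
Convolve the two distributions (both contribute in 2-u steps):
  M: 0.05837056×0.52085089 = 0.030402
  M+2: 0.05837056×0.40169822 + 0.36645888×0.52085089 = 0.214318
  M+4: 0.05837056×0.07745089 + 0.36645888×0.40169822 + 0.57517056×0.52085089 = 0.451305
  M+6: 0.36645888×0.07745089 + 0.57517056×0.40169822 = 0.259428
  M+8: 0.57517056×0.07745089 = 0.044547
Scale to base peak (0.451305) = 100: 6.74 : 47.49 : 100.00 : 57.48 : 9.87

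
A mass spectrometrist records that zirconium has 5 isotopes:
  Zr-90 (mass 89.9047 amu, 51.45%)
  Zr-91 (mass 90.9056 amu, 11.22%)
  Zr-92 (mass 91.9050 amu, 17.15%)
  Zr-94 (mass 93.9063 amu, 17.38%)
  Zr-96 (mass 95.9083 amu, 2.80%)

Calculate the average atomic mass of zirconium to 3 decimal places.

Weight each isotope mass by its fractional abundance: 0.5145 × 89.9047 + 0.1122 × 90.9056 + 0.1715 × 91.9050 + 0.1738 × 93.9063 + 0.0280 × 95.9083
= 46.25597 + 10.19961 + 15.76171 + 16.32091 + 2.68543 = 91.22363 amu

91.224 amu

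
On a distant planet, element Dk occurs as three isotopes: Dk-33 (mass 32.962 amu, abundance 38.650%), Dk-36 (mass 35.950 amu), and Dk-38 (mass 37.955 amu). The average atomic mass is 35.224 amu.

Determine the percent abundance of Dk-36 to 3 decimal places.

39.960%

Let x and y be the fractions of Dk-36 and Dk-38. Then x + y = 1 − 0.38650 = 0.61350 and 35.950x + 37.955y = 35.224 − 0.38650×32.962 = 22.484187.
Substituting: 35.950x + 37.955(0.61350 − x) = 22.484187
(35.950 − 37.955)x = -0.8012055  ⇒  x = 0.39960, y = 0.21390
Dk-36: 39.960%, Dk-38: 21.390%.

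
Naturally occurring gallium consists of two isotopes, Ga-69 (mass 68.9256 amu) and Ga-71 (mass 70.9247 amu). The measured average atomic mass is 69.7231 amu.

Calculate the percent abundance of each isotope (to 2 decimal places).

Ga-69: 60.11%, Ga-71: 39.89%

Writing the weighted mean with unknown fraction x of Ga-69:
68.9256·x + 70.9247·(1 − x) = 69.7231
(68.9256 − 70.9247)·x = 69.7231 − 70.9247
x = -1.2016 / -1.9991 = 0.60107 → 60.11% Ga-69, 39.89% Ga-71.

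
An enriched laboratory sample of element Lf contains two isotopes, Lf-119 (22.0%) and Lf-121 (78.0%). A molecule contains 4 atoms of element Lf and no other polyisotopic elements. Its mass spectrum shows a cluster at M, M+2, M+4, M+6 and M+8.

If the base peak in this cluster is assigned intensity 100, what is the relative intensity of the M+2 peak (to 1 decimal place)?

(0.220 + 0.780)^4 gives M 0.0023, M+2 0.0332, M+4 0.1767, M+6 0.4176, M+8 0.3702; the largest is M+6.
P(M+6) = C(4,3) × 0.220^1 × 0.780^3 = 4 × 0.2200 × 0.474552 = 0.417606 (base)
P(M+2) = C(4,1) × 0.220^3 × 0.780^1 = 4 × 0.010648 × 0.7800 = 0.033222
Relative intensity = 0.033222 / 0.417606 × 100 = 8.0

8.0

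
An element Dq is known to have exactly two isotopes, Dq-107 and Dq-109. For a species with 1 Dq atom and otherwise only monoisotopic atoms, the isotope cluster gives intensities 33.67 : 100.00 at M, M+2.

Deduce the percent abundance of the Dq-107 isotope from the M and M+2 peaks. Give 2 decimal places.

25.19%

Let p = fractional abundance of Dq-107. I(M+2)/I(M) = [C(1,1)·p^0·(1−p)] / p^1 = 1·(1−p)/p = 100.00/33.67 = 2.9700
(1−p)/p = 2.9700/1 = 2.9700  ⇒  p = 1/(1 + 2.9700) = 0.2519
Dq-107: 25.19%, Dq-109: 74.81%.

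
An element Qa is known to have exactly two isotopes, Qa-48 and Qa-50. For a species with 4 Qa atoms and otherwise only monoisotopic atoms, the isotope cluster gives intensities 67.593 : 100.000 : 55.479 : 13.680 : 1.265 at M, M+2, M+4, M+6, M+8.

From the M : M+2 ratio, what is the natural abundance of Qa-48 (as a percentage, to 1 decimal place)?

If p is the fraction of Qa that is Qa-48, then I(M+2)/I(M) = [C(4,1)·p^3·(1−p)] / p^4 = 4·(1−p)/p = 100.000/67.593 = 1.4794
(1−p)/p = 1.4794/4 = 0.3699  ⇒  p = 1/(1 + 0.3699) = 0.7300
Qa-48: 73.0%, Qa-50: 27.0%.

73.0%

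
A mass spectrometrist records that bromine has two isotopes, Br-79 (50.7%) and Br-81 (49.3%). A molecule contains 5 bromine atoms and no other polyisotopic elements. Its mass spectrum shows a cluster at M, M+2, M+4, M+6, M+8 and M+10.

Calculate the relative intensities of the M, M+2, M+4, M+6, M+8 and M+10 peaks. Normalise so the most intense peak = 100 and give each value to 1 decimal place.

10.6 : 51.4 : 100.0 : 97.2 : 47.3 : 9.2

Each Br atom is independently Br-79 (p = 0.507) or Br-81 (q = 0.493); the cluster is the binomial expansion (p + q)^5.
P(M) = 0.507^5 = 0.033500
P(M+2) = 5 × 0.507^4 × 0.493^1 = 0.162873
P(M+4) = 10 × 0.507^3 × 0.493^2 = 0.316751
P(M+6) = 10 × 0.507^2 × 0.493^3 = 0.308004
P(M+8) = 5 × 0.507^1 × 0.493^4 = 0.149750
P(M+10) = 0.493^5 = 0.029123
The M+4 peak is largest (0.316751); scaling to 100 gives 10.6 : 51.4 : 100.0 : 97.2 : 47.3 : 9.2.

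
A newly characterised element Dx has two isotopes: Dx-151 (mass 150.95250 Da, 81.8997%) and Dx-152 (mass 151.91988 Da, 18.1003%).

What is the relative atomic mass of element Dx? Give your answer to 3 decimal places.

151.128 Da

Ar = Σ fᵢ·mᵢ = 0.818997 × 150.95250 + 0.181003 × 151.91988
= 123.629645 + 27.497954 = 151.127599 Da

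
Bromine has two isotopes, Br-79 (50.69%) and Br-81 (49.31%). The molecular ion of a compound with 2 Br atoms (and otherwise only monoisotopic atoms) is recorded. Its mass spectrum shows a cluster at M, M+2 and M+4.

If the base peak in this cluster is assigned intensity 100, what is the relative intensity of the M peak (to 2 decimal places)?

Term probabilities: M 0.2569, M+2 0.4999, M+4 0.2431. Base peak = M+2.
P(M+2) = C(2,1) × 0.5069^1 × 0.4931^1 = 2 × 0.5069 × 0.4931 = 0.499905 (base)
P(M) = C(2,0) × 0.5069^2 × 0.4931^0 = 1 × 0.25694761 × 1.0000 = 0.256948
Relative intensity = 0.256948 / 0.499905 × 100 = 51.40

51.40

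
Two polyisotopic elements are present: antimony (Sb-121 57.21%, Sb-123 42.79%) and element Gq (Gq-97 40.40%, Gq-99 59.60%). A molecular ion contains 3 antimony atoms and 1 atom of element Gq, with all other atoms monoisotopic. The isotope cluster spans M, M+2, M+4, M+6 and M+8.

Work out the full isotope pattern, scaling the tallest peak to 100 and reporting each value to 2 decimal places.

Antimony pattern (n=3): 0.18724742 : 0.42015297 : 0.3142518 : 0.07834781
Element Gq pattern (n=1): 0.4040 : 0.5960
Convolve the two distributions (both contribute in 2-u steps):
  M: 0.18724742×0.4040 = 0.075648
  M+2: 0.18724742×0.5960 + 0.42015297×0.4040 = 0.281341
  M+4: 0.42015297×0.5960 + 0.3142518×0.4040 = 0.377369
  M+6: 0.3142518×0.5960 + 0.07834781×0.4040 = 0.218947
  M+8: 0.07834781×0.5960 = 0.046695
Scale to base peak (0.377369) = 100: 20.05 : 74.55 : 100.00 : 58.02 : 12.37

20.05 : 74.55 : 100.00 : 58.02 : 12.37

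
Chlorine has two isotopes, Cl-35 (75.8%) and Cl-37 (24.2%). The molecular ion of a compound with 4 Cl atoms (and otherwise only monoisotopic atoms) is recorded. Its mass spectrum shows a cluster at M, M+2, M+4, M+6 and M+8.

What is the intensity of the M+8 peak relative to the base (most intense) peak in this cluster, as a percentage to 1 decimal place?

Binomial terms of (0.758 + 0.242)^4: M 0.3301, M+2 0.4216, M+4 0.2019, M+6 0.0430, M+8 0.0034 → M+2 is the base peak.
P(M+2) = C(4,1) × 0.758^3 × 0.242^1 = 4 × 0.43551951 × 0.2420 = 0.421583 (base)
P(M+8) = C(4,4) × 0.758^0 × 0.242^4 = 1 × 1.0000 × 0.00342974 = 0.003430
Relative intensity = 0.003430 / 0.421583 × 100 = 0.8

0.8%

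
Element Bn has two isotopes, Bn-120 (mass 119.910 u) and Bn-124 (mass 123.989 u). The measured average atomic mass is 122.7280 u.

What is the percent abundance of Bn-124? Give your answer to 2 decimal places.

Let x be the fractional abundance of Bn-120; then Bn-124 has abundance 1 − x.
119.910·x + 123.989·(1 − x) = 122.7280
(119.910 − 123.989)·x = 122.7280 − 123.989
x = -1.2610 / -4.079 = 0.30914 → 30.91% Bn-120, 69.09% Bn-124.

69.09%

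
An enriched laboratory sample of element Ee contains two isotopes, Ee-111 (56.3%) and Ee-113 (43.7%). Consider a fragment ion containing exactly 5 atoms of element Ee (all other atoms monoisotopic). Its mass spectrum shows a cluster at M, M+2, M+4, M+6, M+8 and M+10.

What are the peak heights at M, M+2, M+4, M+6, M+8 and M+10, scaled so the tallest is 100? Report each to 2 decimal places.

16.60 : 64.42 : 100.00 : 77.62 : 30.12 : 4.68

The 5 Ee atoms are independent, so intensities follow the terms of (0.563 + 0.437)^5.
P(M) = 0.563^5 = 0.056564
P(M+2) = 5 × 0.563^4 × 0.437^1 = 0.219526
P(M+4) = 10 × 0.563^3 × 0.437^2 = 0.340791
P(M+6) = 10 × 0.563^2 × 0.437^3 = 0.264522
P(M+8) = 5 × 0.563^1 × 0.437^4 = 0.102661
P(M+10) = 0.437^5 = 0.015937
The M+4 peak is largest (0.340791); scaling to 100 gives 16.60 : 64.42 : 100.00 : 77.62 : 30.12 : 4.68.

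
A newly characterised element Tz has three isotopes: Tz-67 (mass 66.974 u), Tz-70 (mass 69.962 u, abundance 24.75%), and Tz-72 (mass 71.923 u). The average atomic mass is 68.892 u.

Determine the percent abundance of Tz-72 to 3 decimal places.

23.812%

The remaining 75.25% is split between Tz-67 (fraction x) and Tz-72 (fraction 0.7525 − x).
Substituting: 66.974x + 71.923(0.7525 − x) = 51.576405
(66.974 − 71.923)x = -2.5456525  ⇒  x = 0.51438, y = 0.23812
Tz-67: 51.438%, Tz-72: 23.812%.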